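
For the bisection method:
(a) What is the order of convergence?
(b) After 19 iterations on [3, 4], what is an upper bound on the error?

(a) Bisection has linear (order 1) convergence; the error is halved each step.

(b) Error bound = (b-a)/2^n = (4 - 3)/2^{19}
    = 1/2^{19}

(a) 1 (linear); (b) error ≤ 1.91e-06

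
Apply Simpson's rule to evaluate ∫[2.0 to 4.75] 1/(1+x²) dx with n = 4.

f(x) = 1/(1+x²)
a = 2.0, b = 4.75, n = 4
h = (b - a)/n = 0.687500

Simpson's rule: (h/3)[f(x₀) + 4f(x₁) + 2f(x₂) + ... + f(xₙ)]

x_0 = 2.0000, f(x_0) = 0.200000, coefficient = 1
x_1 = 2.6875, f(x_1) = 0.121615, coefficient = 4
x_2 = 3.3750, f(x_2) = 0.080706, coefficient = 2
x_3 = 4.0625, f(x_3) = 0.057130, coefficient = 4
x_4 = 4.7500, f(x_4) = 0.042440, coefficient = 1

I ≈ (0.687500/3) × 1.118834 = 0.256399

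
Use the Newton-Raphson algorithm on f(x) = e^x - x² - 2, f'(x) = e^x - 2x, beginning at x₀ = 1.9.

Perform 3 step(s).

f(x) = e^x - x² - 2
f'(x) = e^x - 2x
x₀ = 1.9

Newton-Raphson formula: x_{n+1} = x_n - f(x_n)/f'(x_n)

Iteration 1:
  f(1.900000) = 1.075894
  f'(1.900000) = 2.885894
  x_1 = 1.900000 - 1.075894/2.885894 = 1.527189
Iteration 2:
  f(1.527189) = 0.272906
  f'(1.527189) = 1.550834
  x_2 = 1.527189 - 0.272906/1.550834 = 1.351215
Iteration 3:
  f(1.351215) = 0.036333
  f'(1.351215) = 1.159684
  x_3 = 1.351215 - 0.036333/1.159684 = 1.319885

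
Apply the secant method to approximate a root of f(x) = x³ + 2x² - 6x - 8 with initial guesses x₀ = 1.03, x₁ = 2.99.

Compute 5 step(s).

f(x) = x³ + 2x² - 6x - 8
x₀ = 1.03, x₁ = 2.99

Secant formula: x_{n+1} = x_n - f(x_n)(x_n - x_{n-1})/(f(x_n) - f(x_{n-1}))

Iteration 1:
  f(1.030000) = -10.965473
  f(2.990000) = 18.671099
  x_2 = 2.990000 - 18.671099×(2.990000 - 1.030000)/(18.671099 - (-10.965473))
       = 1.755196
Iteration 2:
  f(2.990000) = 18.671099
  f(1.755196) = -6.962494
  x_3 = 1.755196 - (-6.962494)×(1.755196 - 2.990000)/(-6.962494 - 18.671099)
       = 2.090589
Iteration 3:
  f(1.755196) = -6.962494
  f(2.090589) = -2.665366
  x_4 = 2.090589 - (-2.665366)×(2.090589 - 1.755196)/(-2.665366 - (-6.962494))
       = 2.298621
Iteration 4:
  f(2.090589) = -2.665366
  f(2.298621) = 0.920728
  x_5 = 2.298621 - 0.920728×(2.298621 - 2.090589)/(0.920728 - (-2.665366))
       = 2.245209
Iteration 5:
  f(2.298621) = 0.920728
  f(2.245209) = -0.071309
  x_6 = 2.245209 - (-0.071309)×(2.245209 - 2.298621)/(-0.071309 - 0.920728)
       = 2.249048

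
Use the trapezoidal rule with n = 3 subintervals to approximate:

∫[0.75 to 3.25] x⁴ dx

f(x) = x⁴
a = 0.75, b = 3.25, n = 3
h = (b - a)/n = 0.833333

Trapezoidal rule: (h/2)[f(x₀) + 2f(x₁) + 2f(x₂) + ... + f(xₙ)]

x_0 = 0.7500, f(x_0) = 0.316406, coefficient = 1
x_1 = 1.5833, f(x_1) = 6.284770, coefficient = 2
x_2 = 2.4167, f(x_2) = 34.108845, coefficient = 2
x_3 = 3.2500, f(x_3) = 111.566406, coefficient = 1

I ≈ (0.833333/2) × 192.670042 = 80.279184
Exact value: 72.470703
Error: 7.808481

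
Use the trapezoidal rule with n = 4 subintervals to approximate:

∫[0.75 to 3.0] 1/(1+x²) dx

f(x) = 1/(1+x²)
a = 0.75, b = 3.0, n = 4
h = (b - a)/n = 0.562500

Trapezoidal rule: (h/2)[f(x₀) + 2f(x₁) + 2f(x₂) + ... + f(xₙ)]

x_0 = 0.7500, f(x_0) = 0.640000, coefficient = 1
x_1 = 1.3125, f(x_1) = 0.367288, coefficient = 2
x_2 = 1.8750, f(x_2) = 0.221453, coefficient = 2
x_3 = 2.4375, f(x_3) = 0.144063, coefficient = 2
x_4 = 3.0000, f(x_4) = 0.100000, coefficient = 1

I ≈ (0.562500/2) × 2.205609 = 0.620328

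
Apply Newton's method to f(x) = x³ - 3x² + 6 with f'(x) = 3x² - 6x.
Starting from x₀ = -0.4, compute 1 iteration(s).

f(x) = x³ - 3x² + 6
f'(x) = 3x² - 6x
x₀ = -0.4

Newton-Raphson formula: x_{n+1} = x_n - f(x_n)/f'(x_n)

Iteration 1:
  f(-0.400000) = 5.456000
  f'(-0.400000) = 2.880000
  x_1 = -0.400000 - 5.456000/2.880000 = -2.294444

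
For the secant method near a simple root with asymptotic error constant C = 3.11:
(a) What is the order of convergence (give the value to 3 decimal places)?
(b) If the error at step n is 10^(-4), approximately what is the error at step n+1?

(a) Secant method has superlinear convergence with order φ = (1+√5)/2 ≈ 1.618.
    This means |e_{n+1}| ≈ C|e_n|^1.618.

(b) With |e_n| = 10^(-4) and C = 3.11:
    |e_{n+1}| ≈ 3.11 × (10^(-4))^1.618 = 3.11 × 10^(-6.47)

(a) ≈ 1.618 (golden ratio); (b) |e_{n+1}| ≈ 1.049e-06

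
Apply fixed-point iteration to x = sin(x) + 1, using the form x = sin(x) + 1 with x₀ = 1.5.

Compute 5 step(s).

Equation: x = sin(x) + 1
Fixed-point form: x = sin(x) + 1
x₀ = 1.5

x_1 = g(1.500000) = 1.997495
x_2 = g(1.997495) = 1.910337
x_3 = g(1.910337) = 1.942908
x_4 = g(1.942908) = 1.931562
x_5 = g(1.931562) = 1.935627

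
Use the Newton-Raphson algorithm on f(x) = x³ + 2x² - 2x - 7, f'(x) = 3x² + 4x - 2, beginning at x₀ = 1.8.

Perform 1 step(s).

f(x) = x³ + 2x² - 2x - 7
f'(x) = 3x² + 4x - 2
x₀ = 1.8

Newton-Raphson formula: x_{n+1} = x_n - f(x_n)/f'(x_n)

Iteration 1:
  f(1.800000) = 1.712000
  f'(1.800000) = 14.920000
  x_1 = 1.800000 - 1.712000/14.920000 = 1.685255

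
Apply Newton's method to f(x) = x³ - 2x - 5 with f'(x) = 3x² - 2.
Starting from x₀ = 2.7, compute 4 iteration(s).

f(x) = x³ - 2x - 5
f'(x) = 3x² - 2
x₀ = 2.7

Newton-Raphson formula: x_{n+1} = x_n - f(x_n)/f'(x_n)

Iteration 1:
  f(2.700000) = 9.283000
  f'(2.700000) = 19.870000
  x_1 = 2.700000 - 9.283000/19.870000 = 2.232813
Iteration 2:
  f(2.232813) = 1.665964
  f'(2.232813) = 12.956366
  x_2 = 2.232813 - 1.665964/12.956366 = 2.104231
Iteration 3:
  f(2.104231) = 0.108623
  f'(2.104231) = 11.283360
  x_3 = 2.104231 - 0.108623/11.283360 = 2.094604
Iteration 4:
  f(2.094604) = 0.000584
  f'(2.094604) = 11.162095
  x_4 = 2.094604 - 0.000584/11.162095 = 2.094551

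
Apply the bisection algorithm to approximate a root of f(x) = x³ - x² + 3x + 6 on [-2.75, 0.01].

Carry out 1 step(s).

f(x) = x³ - x² + 3x + 6
Initial interval: [-2.75, 0.01]

Iteration 1:
  c_1 = (-2.750000 + 0.010000)/2 = -1.370000
  f(c_1) = f(-1.370000) = -2.558253
  f(a) × f(c) ≥ 0, new interval: [-1.370000, 0.010000]

After 1 iteration(s), the approximation is c_1 = -1.370000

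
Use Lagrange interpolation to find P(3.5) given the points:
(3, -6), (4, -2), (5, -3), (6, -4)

Lagrange interpolation formula:
P(x) = Σ yᵢ × Lᵢ(x)
where Lᵢ(x) = Π_{j≠i} (x - xⱼ)/(xᵢ - xⱼ)

L_0(3.5) = (3.5 - 4)/(3 - 4) × (3.5 - 5)/(3 - 5) × (3.5 - 6)/(3 - 6) = 0.312500
L_1(3.5) = (3.5 - 3)/(4 - 3) × (3.5 - 5)/(4 - 5) × (3.5 - 6)/(4 - 6) = 0.937500
L_2(3.5) = (3.5 - 3)/(5 - 3) × (3.5 - 4)/(5 - 4) × (3.5 - 6)/(5 - 6) = -0.312500
L_3(3.5) = (3.5 - 3)/(6 - 3) × (3.5 - 4)/(6 - 4) × (3.5 - 5)/(6 - 5) = 0.062500

P(3.5) = (-6)×L_0(3.5) + (-2)×L_1(3.5) + (-3)×L_2(3.5) + (-4)×L_3(3.5)
P(3.5) = -3.062500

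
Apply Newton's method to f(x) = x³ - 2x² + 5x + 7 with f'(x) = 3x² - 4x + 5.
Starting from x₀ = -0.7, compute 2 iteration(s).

f(x) = x³ - 2x² + 5x + 7
f'(x) = 3x² - 4x + 5
x₀ = -0.7

Newton-Raphson formula: x_{n+1} = x_n - f(x_n)/f'(x_n)

Iteration 1:
  f(-0.700000) = 2.177000
  f'(-0.700000) = 9.270000
  x_1 = -0.700000 - 2.177000/9.270000 = -0.934844
Iteration 2:
  f(-0.934844) = -0.239073
  f'(-0.934844) = 11.361172
  x_2 = -0.934844 - (-0.239073)/11.361172 = -0.913801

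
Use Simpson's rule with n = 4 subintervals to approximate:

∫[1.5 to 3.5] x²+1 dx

f(x) = x²+1
a = 1.5, b = 3.5, n = 4
h = (b - a)/n = 0.500000

Simpson's rule: (h/3)[f(x₀) + 4f(x₁) + 2f(x₂) + ... + f(xₙ)]

x_0 = 1.5000, f(x_0) = 3.250000, coefficient = 1
x_1 = 2.0000, f(x_1) = 5.000000, coefficient = 4
x_2 = 2.5000, f(x_2) = 7.250000, coefficient = 2
x_3 = 3.0000, f(x_3) = 10.000000, coefficient = 4
x_4 = 3.5000, f(x_4) = 13.250000, coefficient = 1

I ≈ (0.500000/3) × 91.000000 = 15.166667
Exact value: 15.166667
Error: 0.000000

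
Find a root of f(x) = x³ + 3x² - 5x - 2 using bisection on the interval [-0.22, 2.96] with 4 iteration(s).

f(x) = x³ + 3x² - 5x - 2
Initial interval: [-0.22, 2.96]

Iteration 1:
  c_1 = (-0.220000 + 2.960000)/2 = 1.370000
  f(c_1) = f(1.370000) = -0.647947
  f(a) × f(c) ≥ 0, new interval: [1.370000, 2.960000]
Iteration 2:
  c_2 = (1.370000 + 2.960000)/2 = 2.165000
  f(c_2) = f(2.165000) = 11.384517
  f(a) × f(c) < 0, new interval: [1.370000, 2.165000]
Iteration 3:
  c_3 = (1.370000 + 2.165000)/2 = 1.767500
  f(c_3) = f(1.767500) = 4.056438
  f(a) × f(c) < 0, new interval: [1.370000, 1.767500]
Iteration 4:
  c_4 = (1.370000 + 1.767500)/2 = 1.568750
  f(c_4) = f(1.568750) = 1.399837
  f(a) × f(c) < 0, new interval: [1.370000, 1.568750]

After 4 iteration(s), the approximation is c_4 = 1.568750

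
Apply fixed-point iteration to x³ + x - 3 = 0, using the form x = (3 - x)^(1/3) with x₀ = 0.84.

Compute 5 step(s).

Equation: x³ + x - 3 = 0
Fixed-point form: x = (3 - x)^(1/3)
x₀ = 0.84

x_1 = g(0.840000) = 1.292661
x_2 = g(1.292661) = 1.195198
x_3 = g(1.195198) = 1.217521
x_4 = g(1.217521) = 1.212481
x_5 = g(1.212481) = 1.213622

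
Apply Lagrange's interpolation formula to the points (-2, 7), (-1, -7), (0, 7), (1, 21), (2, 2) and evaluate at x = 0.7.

Lagrange interpolation formula:
P(x) = Σ yᵢ × Lᵢ(x)
where Lᵢ(x) = Π_{j≠i} (x - xⱼ)/(xᵢ - xⱼ)

L_0(0.7) = (0.7 - (-1))/(-2 - (-1)) × (0.7 - 0)/(-2 - 0) × (0.7 - 1)/(-2 - 1) × (0.7 - 2)/(-2 - 2) = 0.019338
L_1(0.7) = (0.7 - (-2))/(-1 - (-2)) × (0.7 - 0)/(-1 - 0) × (0.7 - 1)/(-1 - 1) × (0.7 - 2)/(-1 - 2) = -0.122850
L_2(0.7) = (0.7 - (-2))/(0 - (-2)) × (0.7 - (-1))/(0 - (-1)) × (0.7 - 1)/(0 - 1) × (0.7 - 2)/(0 - 2) = 0.447525
L_3(0.7) = (0.7 - (-2))/(1 - (-2)) × (0.7 - (-1))/(1 - (-1)) × (0.7 - 0)/(1 - 0) × (0.7 - 2)/(1 - 2) = 0.696150
L_4(0.7) = (0.7 - (-2))/(2 - (-2)) × (0.7 - (-1))/(2 - (-1)) × (0.7 - 0)/(2 - 0) × (0.7 - 1)/(2 - 1) = -0.040163

P(0.7) = 7×L_0(0.7) + (-7)×L_1(0.7) + 7×L_2(0.7) + 21×L_3(0.7) + 2×L_4(0.7)
P(0.7) = 18.666813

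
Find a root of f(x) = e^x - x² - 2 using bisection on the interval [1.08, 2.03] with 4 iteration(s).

f(x) = e^x - x² - 2
Initial interval: [1.08, 2.03]

Iteration 1:
  c_1 = (1.080000 + 2.030000)/2 = 1.555000
  f(c_1) = f(1.555000) = 0.317062
  f(a) × f(c) < 0, new interval: [1.080000, 1.555000]
Iteration 2:
  c_2 = (1.080000 + 1.555000)/2 = 1.317500
  f(c_2) = f(1.317500) = -0.001732
  f(a) × f(c) ≥ 0, new interval: [1.317500, 1.555000]
Iteration 3:
  c_3 = (1.317500 + 1.555000)/2 = 1.436250
  f(c_3) = f(1.436250) = 0.142084
  f(a) × f(c) < 0, new interval: [1.317500, 1.436250]
Iteration 4:
  c_4 = (1.317500 + 1.436250)/2 = 1.376875
  f(c_4) = f(1.376875) = 0.066715
  f(a) × f(c) < 0, new interval: [1.317500, 1.376875]

After 4 iteration(s), the approximation is c_4 = 1.376875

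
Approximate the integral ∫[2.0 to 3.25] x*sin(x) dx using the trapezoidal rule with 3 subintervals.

f(x) = x*sin(x)
a = 2.0, b = 3.25, n = 3
h = (b - a)/n = 0.416667

Trapezoidal rule: (h/2)[f(x₀) + 2f(x₁) + 2f(x₂) + ... + f(xₙ)]

x_0 = 2.0000, f(x_0) = 1.818595, coefficient = 1
x_1 = 2.4167, f(x_1) = 1.602443, coefficient = 2
x_2 = 2.8333, f(x_2) = 0.859635, coefficient = 2
x_3 = 3.2500, f(x_3) = -0.351634, coefficient = 1

I ≈ (0.416667/2) × 6.391117 = 1.331483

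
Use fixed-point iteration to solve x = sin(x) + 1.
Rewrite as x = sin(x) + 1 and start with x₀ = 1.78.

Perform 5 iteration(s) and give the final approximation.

Equation: x = sin(x) + 1
Fixed-point form: x = sin(x) + 1
x₀ = 1.78

x_1 = g(1.780000) = 1.978197
x_2 = g(1.978197) = 1.918154
x_3 = g(1.918154) = 1.940275
x_4 = g(1.940275) = 1.932516
x_5 = g(1.932516) = 1.935290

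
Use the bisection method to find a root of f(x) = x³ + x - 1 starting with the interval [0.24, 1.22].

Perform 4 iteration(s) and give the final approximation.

f(x) = x³ + x - 1
Initial interval: [0.24, 1.22]

Iteration 1:
  c_1 = (0.240000 + 1.220000)/2 = 0.730000
  f(c_1) = f(0.730000) = 0.119017
  f(a) × f(c) < 0, new interval: [0.240000, 0.730000]
Iteration 2:
  c_2 = (0.240000 + 0.730000)/2 = 0.485000
  f(c_2) = f(0.485000) = -0.400916
  f(a) × f(c) ≥ 0, new interval: [0.485000, 0.730000]
Iteration 3:
  c_3 = (0.485000 + 0.730000)/2 = 0.607500
  f(c_3) = f(0.607500) = -0.168298
  f(a) × f(c) ≥ 0, new interval: [0.607500, 0.730000]
Iteration 4:
  c_4 = (0.607500 + 0.730000)/2 = 0.668750
  f(c_4) = f(0.668750) = -0.032167
  f(a) × f(c) ≥ 0, new interval: [0.668750, 0.730000]

After 4 iteration(s), the approximation is c_4 = 0.668750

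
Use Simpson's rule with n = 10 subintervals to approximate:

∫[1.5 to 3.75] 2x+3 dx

f(x) = 2x+3
a = 1.5, b = 3.75, n = 10
h = (b - a)/n = 0.225000

Simpson's rule: (h/3)[f(x₀) + 4f(x₁) + 2f(x₂) + ... + f(xₙ)]

x_0 = 1.5000, f(x_0) = 6.000000, coefficient = 1
x_1 = 1.7250, f(x_1) = 6.450000, coefficient = 4
x_2 = 1.9500, f(x_2) = 6.900000, coefficient = 2
x_3 = 2.1750, f(x_3) = 7.350000, coefficient = 4
x_4 = 2.4000, f(x_4) = 7.800000, coefficient = 2
x_5 = 2.6250, f(x_5) = 8.250000, coefficient = 4
x_6 = 2.8500, f(x_6) = 8.700000, coefficient = 2
x_7 = 3.0750, f(x_7) = 9.150000, coefficient = 4
x_8 = 3.3000, f(x_8) = 9.600000, coefficient = 2
x_9 = 3.5250, f(x_9) = 10.050000, coefficient = 4
x_10 = 3.7500, f(x_10) = 10.500000, coefficient = 1

I ≈ (0.225000/3) × 247.500000 = 18.562500
Exact value: 18.562500
Error: 0.000000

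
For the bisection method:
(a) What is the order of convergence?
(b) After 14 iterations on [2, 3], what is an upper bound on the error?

(a) Bisection has linear (order 1) convergence; the error is halved each step.

(b) Error bound = (b-a)/2^n = (3 - 2)/2^{14}
    = 1/2^{14}

(a) 1 (linear); (b) error ≤ 6.10e-05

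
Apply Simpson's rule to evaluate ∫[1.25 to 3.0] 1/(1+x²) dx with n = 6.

f(x) = 1/(1+x²)
a = 1.25, b = 3.0, n = 6
h = (b - a)/n = 0.291667

Simpson's rule: (h/3)[f(x₀) + 4f(x₁) + 2f(x₂) + ... + f(xₙ)]

x_0 = 1.2500, f(x_0) = 0.390244, coefficient = 1
x_1 = 1.5417, f(x_1) = 0.296144, coefficient = 4
x_2 = 1.8333, f(x_2) = 0.229299, coefficient = 2
x_3 = 2.1250, f(x_3) = 0.181303, coefficient = 4
x_4 = 2.4167, f(x_4) = 0.146193, coefficient = 2
x_5 = 2.7083, f(x_5) = 0.119975, coefficient = 4
x_6 = 3.0000, f(x_6) = 0.100000, coefficient = 1

I ≈ (0.291667/3) × 3.630917 = 0.353006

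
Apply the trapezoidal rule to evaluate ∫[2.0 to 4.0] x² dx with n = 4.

f(x) = x²
a = 2.0, b = 4.0, n = 4
h = (b - a)/n = 0.500000

Trapezoidal rule: (h/2)[f(x₀) + 2f(x₁) + 2f(x₂) + ... + f(xₙ)]

x_0 = 2.0000, f(x_0) = 4.000000, coefficient = 1
x_1 = 2.5000, f(x_1) = 6.250000, coefficient = 2
x_2 = 3.0000, f(x_2) = 9.000000, coefficient = 2
x_3 = 3.5000, f(x_3) = 12.250000, coefficient = 2
x_4 = 4.0000, f(x_4) = 16.000000, coefficient = 1

I ≈ (0.500000/2) × 75.000000 = 18.750000
Exact value: 18.666667
Error: 0.083333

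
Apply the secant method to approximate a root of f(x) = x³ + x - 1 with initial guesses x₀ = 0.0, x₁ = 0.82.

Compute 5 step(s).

f(x) = x³ + x - 1
x₀ = 0.0, x₁ = 0.82

Secant formula: x_{n+1} = x_n - f(x_n)(x_n - x_{n-1})/(f(x_n) - f(x_{n-1}))

Iteration 1:
  f(0.000000) = -1.000000
  f(0.820000) = 0.371368
  x_2 = 0.820000 - 0.371368×(0.820000 - 0.000000)/(0.371368 - (-1.000000))
       = 0.597943
Iteration 2:
  f(0.820000) = 0.371368
  f(0.597943) = -0.188271
  x_3 = 0.597943 - (-0.188271)×(0.597943 - 0.820000)/(-0.188271 - 0.371368)
       = 0.672646
Iteration 3:
  f(0.597943) = -0.188271
  f(0.672646) = -0.023013
  x_4 = 0.672646 - (-0.023013)×(0.672646 - 0.597943)/(-0.023013 - (-0.188271))
       = 0.683049
Iteration 4:
  f(0.672646) = -0.023013
  f(0.683049) = 0.001730
  x_5 = 0.683049 - 0.001730×(0.683049 - 0.672646)/(0.001730 - (-0.023013))
       = 0.682322
Iteration 5:
  f(0.683049) = 0.001730
  f(0.682322) = -0.000014
  x_6 = 0.682322 - (-0.000014)×(0.682322 - 0.683049)/(-0.000014 - 0.001730)
       = 0.682328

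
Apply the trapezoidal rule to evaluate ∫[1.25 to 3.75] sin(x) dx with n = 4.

f(x) = sin(x)
a = 1.25, b = 3.75, n = 4
h = (b - a)/n = 0.625000

Trapezoidal rule: (h/2)[f(x₀) + 2f(x₁) + 2f(x₂) + ... + f(xₙ)]

x_0 = 1.2500, f(x_0) = 0.948985, coefficient = 1
x_1 = 1.8750, f(x_1) = 0.954086, coefficient = 2
x_2 = 2.5000, f(x_2) = 0.598472, coefficient = 2
x_3 = 3.1250, f(x_3) = 0.016592, coefficient = 2
x_4 = 3.7500, f(x_4) = -0.571561, coefficient = 1

I ≈ (0.625000/2) × 3.515723 = 1.098663
Exact value: 1.135882
Error: 0.037218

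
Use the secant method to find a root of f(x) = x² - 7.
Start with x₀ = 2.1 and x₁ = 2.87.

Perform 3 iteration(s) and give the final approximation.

f(x) = x² - 7
x₀ = 2.1, x₁ = 2.87

Secant formula: x_{n+1} = x_n - f(x_n)(x_n - x_{n-1})/(f(x_n) - f(x_{n-1}))

Iteration 1:
  f(2.100000) = -2.590000
  f(2.870000) = 1.236900
  x_2 = 2.870000 - 1.236900×(2.870000 - 2.100000)/(1.236900 - (-2.590000))
       = 2.621127
Iteration 2:
  f(2.870000) = 1.236900
  f(2.621127) = -0.129695
  x_3 = 2.621127 - (-0.129695)×(2.621127 - 2.870000)/(-0.129695 - 1.236900)
       = 2.644746
Iteration 3:
  f(2.621127) = -0.129695
  f(2.644746) = -0.005320
  x_4 = 2.644746 - (-0.005320)×(2.644746 - 2.621127)/(-0.005320 - (-0.129695))
       = 2.645756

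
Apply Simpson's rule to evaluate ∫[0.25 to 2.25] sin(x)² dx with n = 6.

f(x) = sin(x)²
a = 0.25, b = 2.25, n = 6
h = (b - a)/n = 0.333333

Simpson's rule: (h/3)[f(x₀) + 4f(x₁) + 2f(x₂) + ... + f(xₙ)]

x_0 = 0.2500, f(x_0) = 0.061209, coefficient = 1
x_1 = 0.5833, f(x_1) = 0.303391, coefficient = 4
x_2 = 0.9167, f(x_2) = 0.629766, coefficient = 2
x_3 = 1.2500, f(x_3) = 0.900572, coefficient = 4
x_4 = 1.5833, f(x_4) = 0.999843, coefficient = 2
x_5 = 1.9167, f(x_5) = 0.885068, coefficient = 4
x_6 = 2.2500, f(x_6) = 0.605398, coefficient = 1

I ≈ (0.333333/3) × 12.281947 = 1.364661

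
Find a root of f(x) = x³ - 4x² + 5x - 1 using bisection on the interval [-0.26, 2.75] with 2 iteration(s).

f(x) = x³ - 4x² + 5x - 1
Initial interval: [-0.26, 2.75]

Iteration 1:
  c_1 = (-0.260000 + 2.750000)/2 = 1.245000
  f(c_1) = f(1.245000) = 0.954681
  f(a) × f(c) < 0, new interval: [-0.260000, 1.245000]
Iteration 2:
  c_2 = (-0.260000 + 1.245000)/2 = 0.492500
  f(c_2) = f(0.492500) = 0.611734
  f(a) × f(c) < 0, new interval: [-0.260000, 0.492500]

After 2 iteration(s), the approximation is c_2 = 0.492500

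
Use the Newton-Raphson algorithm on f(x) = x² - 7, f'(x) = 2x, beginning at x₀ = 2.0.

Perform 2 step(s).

f(x) = x² - 7
f'(x) = 2x
x₀ = 2.0

Newton-Raphson formula: x_{n+1} = x_n - f(x_n)/f'(x_n)

Iteration 1:
  f(2.000000) = -3.000000
  f'(2.000000) = 4.000000
  x_1 = 2.000000 - (-3.000000)/4.000000 = 2.750000
Iteration 2:
  f(2.750000) = 0.562500
  f'(2.750000) = 5.500000
  x_2 = 2.750000 - 0.562500/5.500000 = 2.647727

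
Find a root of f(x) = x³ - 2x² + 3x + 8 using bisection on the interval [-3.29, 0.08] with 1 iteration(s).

f(x) = x³ - 2x² + 3x + 8
Initial interval: [-3.29, 0.08]

Iteration 1:
  c_1 = (-3.290000 + 0.080000)/2 = -1.605000
  f(c_1) = f(-1.605000) = -6.101570
  f(a) × f(c) ≥ 0, new interval: [-1.605000, 0.080000]

After 1 iteration(s), the approximation is c_1 = -1.605000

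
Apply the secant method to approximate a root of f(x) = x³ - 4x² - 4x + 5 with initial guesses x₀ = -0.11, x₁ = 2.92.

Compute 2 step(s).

f(x) = x³ - 4x² - 4x + 5
x₀ = -0.11, x₁ = 2.92

Secant formula: x_{n+1} = x_n - f(x_n)(x_n - x_{n-1})/(f(x_n) - f(x_{n-1}))

Iteration 1:
  f(-0.110000) = 5.390269
  f(2.920000) = -15.888512
  x_2 = 2.920000 - (-15.888512)×(2.920000 - (-0.110000))/(-15.888512 - 5.390269)
       = 0.657549
Iteration 2:
  f(2.920000) = -15.888512
  f(0.657549) = 0.924623
  x_3 = 0.657549 - 0.924623×(0.657549 - 2.920000)/(0.924623 - (-15.888512))
       = 0.781971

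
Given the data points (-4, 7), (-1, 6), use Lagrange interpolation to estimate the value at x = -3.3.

Lagrange interpolation formula:
P(x) = Σ yᵢ × Lᵢ(x)
where Lᵢ(x) = Π_{j≠i} (x - xⱼ)/(xᵢ - xⱼ)

L_0(-3.3) = (-3.3 - (-1))/(-4 - (-1)) = 0.766667
L_1(-3.3) = (-3.3 - (-4))/(-1 - (-4)) = 0.233333

P(-3.3) = 7×L_0(-3.3) + 6×L_1(-3.3)
P(-3.3) = 6.766667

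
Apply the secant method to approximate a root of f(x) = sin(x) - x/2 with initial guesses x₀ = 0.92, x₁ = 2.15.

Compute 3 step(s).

f(x) = sin(x) - x/2
x₀ = 0.92, x₁ = 2.15

Secant formula: x_{n+1} = x_n - f(x_n)(x_n - x_{n-1})/(f(x_n) - f(x_{n-1}))

Iteration 1:
  f(0.920000) = 0.335602
  f(2.150000) = -0.238101
  x_2 = 2.150000 - (-0.238101)×(2.150000 - 0.920000)/(-0.238101 - 0.335602)
       = 1.639519
Iteration 2:
  f(2.150000) = -0.238101
  f(1.639519) = 0.177880
  x_3 = 1.639519 - 0.177880×(1.639519 - 2.150000)/(0.177880 - (-0.238101))
       = 1.857809
Iteration 3:
  f(1.639519) = 0.177880
  f(1.857809) = 0.030190
  x_4 = 1.857809 - 0.030190×(1.857809 - 1.639519)/(0.030190 - 0.177880)
       = 1.902430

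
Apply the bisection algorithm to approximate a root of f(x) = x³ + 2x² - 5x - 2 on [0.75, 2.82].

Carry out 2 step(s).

f(x) = x³ + 2x² - 5x - 2
Initial interval: [0.75, 2.82]

Iteration 1:
  c_1 = (0.750000 + 2.820000)/2 = 1.785000
  f(c_1) = f(1.785000) = 1.134862
  f(a) × f(c) < 0, new interval: [0.750000, 1.785000]
Iteration 2:
  c_2 = (0.750000 + 1.785000)/2 = 1.267500
  f(c_2) = f(1.267500) = -3.088077
  f(a) × f(c) ≥ 0, new interval: [1.267500, 1.785000]

After 2 iteration(s), the approximation is c_2 = 1.267500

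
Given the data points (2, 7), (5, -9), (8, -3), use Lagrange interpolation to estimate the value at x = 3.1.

Lagrange interpolation formula:
P(x) = Σ yᵢ × Lᵢ(x)
where Lᵢ(x) = Π_{j≠i} (x - xⱼ)/(xᵢ - xⱼ)

L_0(3.1) = (3.1 - 5)/(2 - 5) × (3.1 - 8)/(2 - 8) = 0.517222
L_1(3.1) = (3.1 - 2)/(5 - 2) × (3.1 - 8)/(5 - 8) = 0.598889
L_2(3.1) = (3.1 - 2)/(8 - 2) × (3.1 - 5)/(8 - 5) = -0.116111

P(3.1) = 7×L_0(3.1) + (-9)×L_1(3.1) + (-3)×L_2(3.1)
P(3.1) = -1.421111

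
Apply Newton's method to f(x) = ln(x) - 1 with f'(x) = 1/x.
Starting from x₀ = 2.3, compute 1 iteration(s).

f(x) = ln(x) - 1
f'(x) = 1/x
x₀ = 2.3

Newton-Raphson formula: x_{n+1} = x_n - f(x_n)/f'(x_n)

Iteration 1:
  f(2.300000) = -0.167091
  f'(2.300000) = 0.434783
  x_1 = 2.300000 - (-0.167091)/0.434783 = 2.684309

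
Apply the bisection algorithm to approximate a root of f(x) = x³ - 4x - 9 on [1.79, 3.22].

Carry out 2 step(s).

f(x) = x³ - 4x - 9
Initial interval: [1.79, 3.22]

Iteration 1:
  c_1 = (1.790000 + 3.220000)/2 = 2.505000
  f(c_1) = f(2.505000) = -3.301062
  f(a) × f(c) ≥ 0, new interval: [2.505000, 3.220000]
Iteration 2:
  c_2 = (2.505000 + 3.220000)/2 = 2.862500
  f(c_2) = f(2.862500) = 3.005057
  f(a) × f(c) < 0, new interval: [2.505000, 2.862500]

After 2 iteration(s), the approximation is c_2 = 2.862500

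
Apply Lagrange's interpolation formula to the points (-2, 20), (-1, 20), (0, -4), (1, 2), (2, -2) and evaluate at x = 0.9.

Lagrange interpolation formula:
P(x) = Σ yᵢ × Lᵢ(x)
where Lᵢ(x) = Π_{j≠i} (x - xⱼ)/(xᵢ - xⱼ)

L_0(0.9) = (0.9 - (-1))/(-2 - (-1)) × (0.9 - 0)/(-2 - 0) × (0.9 - 1)/(-2 - 1) × (0.9 - 2)/(-2 - 2) = 0.007837
L_1(0.9) = (0.9 - (-2))/(-1 - (-2)) × (0.9 - 0)/(-1 - 0) × (0.9 - 1)/(-1 - 1) × (0.9 - 2)/(-1 - 2) = -0.047850
L_2(0.9) = (0.9 - (-2))/(0 - (-2)) × (0.9 - (-1))/(0 - (-1)) × (0.9 - 1)/(0 - 1) × (0.9 - 2)/(0 - 2) = 0.151525
L_3(0.9) = (0.9 - (-2))/(1 - (-2)) × (0.9 - (-1))/(1 - (-1)) × (0.9 - 0)/(1 - 0) × (0.9 - 2)/(1 - 2) = 0.909150
L_4(0.9) = (0.9 - (-2))/(2 - (-2)) × (0.9 - (-1))/(2 - (-1)) × (0.9 - 0)/(2 - 0) × (0.9 - 1)/(2 - 1) = -0.020662

P(0.9) = 20×L_0(0.9) + 20×L_1(0.9) + (-4)×L_2(0.9) + 2×L_3(0.9) + (-2)×L_4(0.9)
P(0.9) = 0.453275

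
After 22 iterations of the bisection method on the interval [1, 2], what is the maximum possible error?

Bisection error bound: |error| ≤ (b-a)/2^n
|error| ≤ (2 - 1)/2^22 = 1/2^22
|error| ≤ 0.0000002384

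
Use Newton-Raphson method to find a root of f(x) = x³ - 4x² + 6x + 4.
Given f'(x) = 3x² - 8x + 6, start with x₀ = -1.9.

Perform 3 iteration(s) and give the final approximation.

f(x) = x³ - 4x² + 6x + 4
f'(x) = 3x² - 8x + 6
x₀ = -1.9

Newton-Raphson formula: x_{n+1} = x_n - f(x_n)/f'(x_n)

Iteration 1:
  f(-1.900000) = -28.699000
  f'(-1.900000) = 32.030000
  x_1 = -1.900000 - (-28.699000)/32.030000 = -1.003996
Iteration 2:
  f(-1.003996) = -7.068048
  f'(-1.003996) = 17.055995
  x_2 = -1.003996 - (-7.068048)/17.055995 = -0.589594
Iteration 3:
  f(-0.589594) = -1.133000
  f'(-0.589594) = 11.759612
  x_3 = -0.589594 - (-1.133000)/11.759612 = -0.493247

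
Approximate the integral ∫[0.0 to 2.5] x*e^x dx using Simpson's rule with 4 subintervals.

f(x) = x*e^x
a = 0.0, b = 2.5, n = 4
h = (b - a)/n = 0.625000

Simpson's rule: (h/3)[f(x₀) + 4f(x₁) + 2f(x₂) + ... + f(xₙ)]

x_0 = 0.0000, f(x_0) = 0.000000, coefficient = 1
x_1 = 0.6250, f(x_1) = 1.167654, coefficient = 4
x_2 = 1.2500, f(x_2) = 4.362929, coefficient = 2
x_3 = 1.8750, f(x_3) = 12.226536, coefficient = 4
x_4 = 2.5000, f(x_4) = 30.456235, coefficient = 1

I ≈ (0.625000/3) × 92.758851 = 19.324761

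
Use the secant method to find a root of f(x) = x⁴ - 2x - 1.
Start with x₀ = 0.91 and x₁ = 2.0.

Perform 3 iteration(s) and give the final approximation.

f(x) = x⁴ - 2x - 1
x₀ = 0.91, x₁ = 2.0

Secant formula: x_{n+1} = x_n - f(x_n)(x_n - x_{n-1})/(f(x_n) - f(x_{n-1}))

Iteration 1:
  f(0.910000) = -2.134250
  f(2.000000) = 11.000000
  x_2 = 2.000000 - 11.000000×(2.000000 - 0.910000)/(11.000000 - (-2.134250))
       = 1.087120
Iteration 2:
  f(2.000000) = 11.000000
  f(1.087120) = -1.777519
  x_3 = 1.087120 - (-1.777519)×(1.087120 - 2.000000)/(-1.777519 - 11.000000)
       = 1.214113
Iteration 3:
  f(1.087120) = -1.777519
  f(1.214113) = -1.255342
  x_4 = 1.214113 - (-1.255342)×(1.214113 - 1.087120)/(-1.255342 - (-1.777519))
       = 1.519412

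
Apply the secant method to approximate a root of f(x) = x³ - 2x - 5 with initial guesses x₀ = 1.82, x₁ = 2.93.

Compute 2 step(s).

f(x) = x³ - 2x - 5
x₀ = 1.82, x₁ = 2.93

Secant formula: x_{n+1} = x_n - f(x_n)(x_n - x_{n-1})/(f(x_n) - f(x_{n-1}))

Iteration 1:
  f(1.820000) = -2.611432
  f(2.930000) = 14.293757
  x_2 = 2.930000 - 14.293757×(2.930000 - 1.820000)/(14.293757 - (-2.611432))
       = 1.991467
Iteration 2:
  f(2.930000) = 14.293757
  f(1.991467) = -1.084889
  x_3 = 1.991467 - (-1.084889)×(1.991467 - 2.930000)/(-1.084889 - 14.293757)
       = 2.057676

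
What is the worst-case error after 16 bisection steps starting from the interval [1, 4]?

Bisection error bound: |error| ≤ (b-a)/2^n
|error| ≤ (4 - 1)/2^16 = 3/2^16
|error| ≤ 0.0000457764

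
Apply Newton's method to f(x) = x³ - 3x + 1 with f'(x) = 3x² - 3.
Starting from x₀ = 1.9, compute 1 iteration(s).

f(x) = x³ - 3x + 1
f'(x) = 3x² - 3
x₀ = 1.9

Newton-Raphson formula: x_{n+1} = x_n - f(x_n)/f'(x_n)

Iteration 1:
  f(1.900000) = 2.159000
  f'(1.900000) = 7.830000
  x_1 = 1.900000 - 2.159000/7.830000 = 1.624266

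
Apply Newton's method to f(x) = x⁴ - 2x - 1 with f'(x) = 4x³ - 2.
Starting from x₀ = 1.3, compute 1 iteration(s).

f(x) = x⁴ - 2x - 1
f'(x) = 4x³ - 2
x₀ = 1.3

Newton-Raphson formula: x_{n+1} = x_n - f(x_n)/f'(x_n)

Iteration 1:
  f(1.300000) = -0.743900
  f'(1.300000) = 6.788000
  x_1 = 1.300000 - (-0.743900)/6.788000 = 1.409590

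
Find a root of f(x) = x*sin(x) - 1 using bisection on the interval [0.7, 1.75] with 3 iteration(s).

f(x) = x*sin(x) - 1
Initial interval: [0.7, 1.75]

Iteration 1:
  c_1 = (0.700000 + 1.750000)/2 = 1.225000
  f(c_1) = f(1.225000) = 0.152487
  f(a) × f(c) < 0, new interval: [0.700000, 1.225000]
Iteration 2:
  c_2 = (0.700000 + 1.225000)/2 = 0.962500
  f(c_2) = f(0.962500) = -0.210151
  f(a) × f(c) ≥ 0, new interval: [0.962500, 1.225000]
Iteration 3:
  c_3 = (0.962500 + 1.225000)/2 = 1.093750
  f(c_3) = f(1.093750) = -0.028362
  f(a) × f(c) ≥ 0, new interval: [1.093750, 1.225000]

After 3 iteration(s), the approximation is c_3 = 1.093750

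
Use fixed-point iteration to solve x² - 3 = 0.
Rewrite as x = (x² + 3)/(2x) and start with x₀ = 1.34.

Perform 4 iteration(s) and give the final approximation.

Equation: x² - 3 = 0
Fixed-point form: x = (x² + 3)/(2x)
x₀ = 1.34

x_1 = g(1.340000) = 1.789403
x_2 = g(1.789403) = 1.732970
x_3 = g(1.732970) = 1.732051
x_4 = g(1.732051) = 1.732051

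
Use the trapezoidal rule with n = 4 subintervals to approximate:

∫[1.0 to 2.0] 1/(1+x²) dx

f(x) = 1/(1+x²)
a = 1.0, b = 2.0, n = 4
h = (b - a)/n = 0.250000

Trapezoidal rule: (h/2)[f(x₀) + 2f(x₁) + 2f(x₂) + ... + f(xₙ)]

x_0 = 1.0000, f(x_0) = 0.500000, coefficient = 1
x_1 = 1.2500, f(x_1) = 0.390244, coefficient = 2
x_2 = 1.5000, f(x_2) = 0.307692, coefficient = 2
x_3 = 1.7500, f(x_3) = 0.246154, coefficient = 2
x_4 = 2.0000, f(x_4) = 0.200000, coefficient = 1

I ≈ (0.250000/2) × 2.588180 = 0.323523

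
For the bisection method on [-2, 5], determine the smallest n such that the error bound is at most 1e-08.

We need (b-a)/2^n ≤ 1e-08
(5 - (-2))/2^n ≤ 1e-08
7/2^n ≤ 1e-08
2^n ≥ 700000000
n ≥ log₂(700000000) = 29.38
n ≥ 30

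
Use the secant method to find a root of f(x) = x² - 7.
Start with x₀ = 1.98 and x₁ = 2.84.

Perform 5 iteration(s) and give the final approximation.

f(x) = x² - 7
x₀ = 1.98, x₁ = 2.84

Secant formula: x_{n+1} = x_n - f(x_n)(x_n - x_{n-1})/(f(x_n) - f(x_{n-1}))

Iteration 1:
  f(1.980000) = -3.079600
  f(2.840000) = 1.065600
  x_2 = 2.840000 - 1.065600×(2.840000 - 1.980000)/(1.065600 - (-3.079600))
       = 2.618921
Iteration 2:
  f(2.840000) = 1.065600
  f(2.618921) = -0.141252
  x_3 = 2.618921 - (-0.141252)×(2.618921 - 2.840000)/(-0.141252 - 1.065600)
       = 2.644797
Iteration 3:
  f(2.618921) = -0.141252
  f(2.644797) = -0.005051
  x_4 = 2.644797 - (-0.005051)×(2.644797 - 2.618921)/(-0.005051 - (-0.141252))
       = 2.645756
Iteration 4:
  f(2.644797) = -0.005051
  f(2.645756) = 0.000026
  x_5 = 2.645756 - 0.000026×(2.645756 - 2.644797)/(0.000026 - (-0.005051))
       = 2.645751
Iteration 5:
  f(2.645756) = 0.000026
  f(2.645751) = 0.000000
  x_6 = 2.645751 - 0.000000×(2.645751 - 2.645756)/(0.000000 - 0.000026)
       = 2.645751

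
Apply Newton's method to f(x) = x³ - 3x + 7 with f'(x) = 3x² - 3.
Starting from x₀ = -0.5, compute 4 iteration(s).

f(x) = x³ - 3x + 7
f'(x) = 3x² - 3
x₀ = -0.5

Newton-Raphson formula: x_{n+1} = x_n - f(x_n)/f'(x_n)

Iteration 1:
  f(-0.500000) = 8.375000
  f'(-0.500000) = -2.250000
  x_1 = -0.500000 - 8.375000/(-2.250000) = 3.222222
Iteration 2:
  f(3.222222) = 30.788752
  f'(3.222222) = 28.148148
  x_2 = 3.222222 - 30.788752/28.148148 = 2.128411
Iteration 3:
  f(2.128411) = 10.256756
  f'(2.128411) = 10.590404
  x_3 = 2.128411 - 10.256756/10.590404 = 1.159916
Iteration 4:
  f(1.159916) = 5.080809
  f'(1.159916) = 1.036216
  x_4 = 1.159916 - 5.080809/1.036216 = -3.743318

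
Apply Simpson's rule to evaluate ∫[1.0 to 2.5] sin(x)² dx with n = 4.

f(x) = sin(x)²
a = 1.0, b = 2.5, n = 4
h = (b - a)/n = 0.375000

Simpson's rule: (h/3)[f(x₀) + 4f(x₁) + 2f(x₂) + ... + f(xₙ)]

x_0 = 1.0000, f(x_0) = 0.708073, coefficient = 1
x_1 = 1.3750, f(x_1) = 0.962151, coefficient = 4
x_2 = 1.7500, f(x_2) = 0.968228, coefficient = 2
x_3 = 2.1250, f(x_3) = 0.723044, coefficient = 4
x_4 = 2.5000, f(x_4) = 0.358169, coefficient = 1

I ≈ (0.375000/3) × 9.743479 = 1.217935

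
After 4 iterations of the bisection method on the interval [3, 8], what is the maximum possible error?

Bisection error bound: |error| ≤ (b-a)/2^n
|error| ≤ (8 - 3)/2^4 = 5/2^4
|error| ≤ 0.3125000000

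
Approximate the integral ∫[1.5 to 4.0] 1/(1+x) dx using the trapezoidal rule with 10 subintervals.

f(x) = 1/(1+x)
a = 1.5, b = 4.0, n = 10
h = (b - a)/n = 0.250000

Trapezoidal rule: (h/2)[f(x₀) + 2f(x₁) + 2f(x₂) + ... + f(xₙ)]

x_0 = 1.5000, f(x_0) = 0.400000, coefficient = 1
x_1 = 1.7500, f(x_1) = 0.363636, coefficient = 2
x_2 = 2.0000, f(x_2) = 0.333333, coefficient = 2
x_3 = 2.2500, f(x_3) = 0.307692, coefficient = 2
x_4 = 2.5000, f(x_4) = 0.285714, coefficient = 2
x_5 = 2.7500, f(x_5) = 0.266667, coefficient = 2
x_6 = 3.0000, f(x_6) = 0.250000, coefficient = 2
x_7 = 3.2500, f(x_7) = 0.235294, coefficient = 2
x_8 = 3.5000, f(x_8) = 0.222222, coefficient = 2
x_9 = 3.7500, f(x_9) = 0.210526, coefficient = 2
x_10 = 4.0000, f(x_10) = 0.200000, coefficient = 1

I ≈ (0.250000/2) × 5.550171 = 0.693771
Exact value: 0.693147
Error: 0.000624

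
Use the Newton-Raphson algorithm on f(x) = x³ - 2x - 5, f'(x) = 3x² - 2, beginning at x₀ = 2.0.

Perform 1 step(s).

f(x) = x³ - 2x - 5
f'(x) = 3x² - 2
x₀ = 2.0

Newton-Raphson formula: x_{n+1} = x_n - f(x_n)/f'(x_n)

Iteration 1:
  f(2.000000) = -1.000000
  f'(2.000000) = 10.000000
  x_1 = 2.000000 - (-1.000000)/10.000000 = 2.100000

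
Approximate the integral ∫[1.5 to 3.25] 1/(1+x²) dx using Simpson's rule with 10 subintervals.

f(x) = 1/(1+x²)
a = 1.5, b = 3.25, n = 10
h = (b - a)/n = 0.175000

Simpson's rule: (h/3)[f(x₀) + 4f(x₁) + 2f(x₂) + ... + f(xₙ)]

x_0 = 1.5000, f(x_0) = 0.307692, coefficient = 1
x_1 = 1.6750, f(x_1) = 0.262769, coefficient = 4
x_2 = 1.8500, f(x_2) = 0.226116, coefficient = 2
x_3 = 2.0250, f(x_3) = 0.196054, coefficient = 4
x_4 = 2.2000, f(x_4) = 0.171233, coefficient = 2
x_5 = 2.3750, f(x_5) = 0.150588, coefficient = 4
x_6 = 2.5500, f(x_6) = 0.133289, coefficient = 2
x_7 = 2.7250, f(x_7) = 0.118686, coefficient = 4
x_8 = 2.9000, f(x_8) = 0.106270, coefficient = 2
x_9 = 3.0750, f(x_9) = 0.095642, coefficient = 4
x_10 = 3.2500, f(x_10) = 0.086486, coefficient = 1

I ≈ (0.175000/3) × 4.962953 = 0.289506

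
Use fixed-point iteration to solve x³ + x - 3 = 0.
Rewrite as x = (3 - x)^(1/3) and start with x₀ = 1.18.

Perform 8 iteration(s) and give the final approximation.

Equation: x³ + x - 3 = 0
Fixed-point form: x = (3 - x)^(1/3)
x₀ = 1.18

x_1 = g(1.180000) = 1.220929
x_2 = g(1.220929) = 1.211707
x_3 = g(1.211707) = 1.213797
x_4 = g(1.213797) = 1.213324
x_5 = g(1.213324) = 1.213431
x_6 = g(1.213431) = 1.213407
x_7 = g(1.213407) = 1.213413
x_8 = g(1.213413) = 1.213411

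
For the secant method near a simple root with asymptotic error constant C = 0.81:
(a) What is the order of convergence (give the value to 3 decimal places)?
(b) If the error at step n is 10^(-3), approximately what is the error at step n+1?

(a) Secant method has superlinear convergence with order φ = (1+√5)/2 ≈ 1.618.
    This means |e_{n+1}| ≈ C|e_n|^1.618.

(b) With |e_n| = 10^(-3) and C = 0.81:
    |e_{n+1}| ≈ 0.81 × (10^(-3))^1.618 = 0.81 × 10^(-4.85)

(a) ≈ 1.618 (golden ratio); (b) |e_{n+1}| ≈ 1.133e-05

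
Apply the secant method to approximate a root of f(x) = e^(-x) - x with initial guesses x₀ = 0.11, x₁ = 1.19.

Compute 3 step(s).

f(x) = e^(-x) - x
x₀ = 0.11, x₁ = 1.19

Secant formula: x_{n+1} = x_n - f(x_n)(x_n - x_{n-1})/(f(x_n) - f(x_{n-1}))

Iteration 1:
  f(0.110000) = 0.785834
  f(1.190000) = -0.885779
  x_2 = 1.190000 - (-0.885779)×(1.190000 - 0.110000)/(-0.885779 - 0.785834)
       = 0.617714
Iteration 2:
  f(1.190000) = -0.885779
  f(0.617714) = -0.078538
  x_3 = 0.617714 - (-0.078538)×(0.617714 - 1.190000)/(-0.078538 - (-0.885779))
       = 0.562035
Iteration 3:
  f(0.617714) = -0.078538
  f(0.562035) = 0.008013
  x_4 = 0.562035 - 0.008013×(0.562035 - 0.617714)/(0.008013 - (-0.078538))
       = 0.567190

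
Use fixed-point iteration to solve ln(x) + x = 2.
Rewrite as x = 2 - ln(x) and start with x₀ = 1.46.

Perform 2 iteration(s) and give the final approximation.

Equation: ln(x) + x = 2
Fixed-point form: x = 2 - ln(x)
x₀ = 1.46

x_1 = g(1.460000) = 1.621564
x_2 = g(1.621564) = 1.516609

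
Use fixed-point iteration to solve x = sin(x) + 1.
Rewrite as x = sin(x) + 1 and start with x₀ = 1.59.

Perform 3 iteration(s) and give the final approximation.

Equation: x = sin(x) + 1
Fixed-point form: x = sin(x) + 1
x₀ = 1.59

x_1 = g(1.590000) = 1.999816
x_2 = g(1.999816) = 1.909374
x_3 = g(1.909374) = 1.943228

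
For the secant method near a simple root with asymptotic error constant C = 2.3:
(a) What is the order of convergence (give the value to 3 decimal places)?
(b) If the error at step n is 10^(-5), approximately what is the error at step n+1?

(a) Secant method has superlinear convergence with order φ = (1+√5)/2 ≈ 1.618.
    This means |e_{n+1}| ≈ C|e_n|^1.618.

(b) With |e_n| = 10^(-5) and C = 2.3:
    |e_{n+1}| ≈ 2.3 × (10^(-5))^1.618 = 2.3 × 10^(-8.09)

(a) ≈ 1.618 (golden ratio); (b) |e_{n+1}| ≈ 1.869e-08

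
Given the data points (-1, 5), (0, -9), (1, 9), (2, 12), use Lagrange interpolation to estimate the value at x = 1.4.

Lagrange interpolation formula:
P(x) = Σ yᵢ × Lᵢ(x)
where Lᵢ(x) = Π_{j≠i} (x - xⱼ)/(xᵢ - xⱼ)

L_0(1.4) = (1.4 - 0)/(-1 - 0) × (1.4 - 1)/(-1 - 1) × (1.4 - 2)/(-1 - 2) = 0.056000
L_1(1.4) = (1.4 - (-1))/(0 - (-1)) × (1.4 - 1)/(0 - 1) × (1.4 - 2)/(0 - 2) = -0.288000
L_2(1.4) = (1.4 - (-1))/(1 - (-1)) × (1.4 - 0)/(1 - 0) × (1.4 - 2)/(1 - 2) = 1.008000
L_3(1.4) = (1.4 - (-1))/(2 - (-1)) × (1.4 - 0)/(2 - 0) × (1.4 - 1)/(2 - 1) = 0.224000

P(1.4) = 5×L_0(1.4) + (-9)×L_1(1.4) + 9×L_2(1.4) + 12×L_3(1.4)
P(1.4) = 14.632000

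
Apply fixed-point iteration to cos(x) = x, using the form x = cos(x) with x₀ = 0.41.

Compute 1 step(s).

Equation: cos(x) = x
Fixed-point form: x = cos(x)
x₀ = 0.41

x_1 = g(0.410000) = 0.917121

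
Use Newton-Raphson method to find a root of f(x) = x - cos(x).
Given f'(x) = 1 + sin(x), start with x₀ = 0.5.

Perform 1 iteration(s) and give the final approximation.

f(x) = x - cos(x)
f'(x) = 1 + sin(x)
x₀ = 0.5

Newton-Raphson formula: x_{n+1} = x_n - f(x_n)/f'(x_n)

Iteration 1:
  f(0.500000) = -0.377583
  f'(0.500000) = 1.479426
  x_1 = 0.500000 - (-0.377583)/1.479426 = 0.755222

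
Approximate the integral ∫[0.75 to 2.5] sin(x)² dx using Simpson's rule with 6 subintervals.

f(x) = sin(x)²
a = 0.75, b = 2.5, n = 6
h = (b - a)/n = 0.291667

Simpson's rule: (h/3)[f(x₀) + 4f(x₁) + 2f(x₂) + ... + f(xₙ)]

x_0 = 0.7500, f(x_0) = 0.464631, coefficient = 1
x_1 = 1.0417, f(x_1) = 0.745195, coefficient = 4
x_2 = 1.3333, f(x_2) = 0.944663, coefficient = 2
x_3 = 1.6250, f(x_3) = 0.997065, coefficient = 4
x_4 = 1.9167, f(x_4) = 0.885068, coefficient = 2
x_5 = 2.2083, f(x_5) = 0.645715, coefficient = 4
x_6 = 2.5000, f(x_6) = 0.358169, coefficient = 1

I ≈ (0.291667/3) × 14.034165 = 1.364433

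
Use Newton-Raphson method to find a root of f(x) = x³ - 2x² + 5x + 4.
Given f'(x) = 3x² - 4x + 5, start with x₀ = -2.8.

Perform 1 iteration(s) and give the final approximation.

f(x) = x³ - 2x² + 5x + 4
f'(x) = 3x² - 4x + 5
x₀ = -2.8

Newton-Raphson formula: x_{n+1} = x_n - f(x_n)/f'(x_n)

Iteration 1:
  f(-2.800000) = -47.632000
  f'(-2.800000) = 39.720000
  x_1 = -2.800000 - (-47.632000)/39.720000 = -1.600806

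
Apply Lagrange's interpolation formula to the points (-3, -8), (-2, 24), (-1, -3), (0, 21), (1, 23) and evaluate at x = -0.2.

Lagrange interpolation formula:
P(x) = Σ yᵢ × Lᵢ(x)
where Lᵢ(x) = Π_{j≠i} (x - xⱼ)/(xᵢ - xⱼ)

L_0(-0.2) = (-0.2 - (-2))/(-3 - (-2)) × (-0.2 - (-1))/(-3 - (-1)) × (-0.2 - 0)/(-3 - 0) × (-0.2 - 1)/(-3 - 1) = 0.014400
L_1(-0.2) = (-0.2 - (-3))/(-2 - (-3)) × (-0.2 - (-1))/(-2 - (-1)) × (-0.2 - 0)/(-2 - 0) × (-0.2 - 1)/(-2 - 1) = -0.089600
L_2(-0.2) = (-0.2 - (-3))/(-1 - (-3)) × (-0.2 - (-2))/(-1 - (-2)) × (-0.2 - 0)/(-1 - 0) × (-0.2 - 1)/(-1 - 1) = 0.302400
L_3(-0.2) = (-0.2 - (-3))/(0 - (-3)) × (-0.2 - (-2))/(0 - (-2)) × (-0.2 - (-1))/(0 - (-1)) × (-0.2 - 1)/(0 - 1) = 0.806400
L_4(-0.2) = (-0.2 - (-3))/(1 - (-3)) × (-0.2 - (-2))/(1 - (-2)) × (-0.2 - (-1))/(1 - (-1)) × (-0.2 - 0)/(1 - 0) = -0.033600

P(-0.2) = (-8)×L_0(-0.2) + 24×L_1(-0.2) + (-3)×L_2(-0.2) + 21×L_3(-0.2) + 23×L_4(-0.2)
P(-0.2) = 12.988800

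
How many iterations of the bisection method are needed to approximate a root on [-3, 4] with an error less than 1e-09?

We need (b-a)/2^n ≤ 1e-09
(4 - (-3))/2^n ≤ 1e-09
7/2^n ≤ 1e-09
2^n ≥ 7000000000
n ≥ log₂(7000000000) = 32.70
n ≥ 33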